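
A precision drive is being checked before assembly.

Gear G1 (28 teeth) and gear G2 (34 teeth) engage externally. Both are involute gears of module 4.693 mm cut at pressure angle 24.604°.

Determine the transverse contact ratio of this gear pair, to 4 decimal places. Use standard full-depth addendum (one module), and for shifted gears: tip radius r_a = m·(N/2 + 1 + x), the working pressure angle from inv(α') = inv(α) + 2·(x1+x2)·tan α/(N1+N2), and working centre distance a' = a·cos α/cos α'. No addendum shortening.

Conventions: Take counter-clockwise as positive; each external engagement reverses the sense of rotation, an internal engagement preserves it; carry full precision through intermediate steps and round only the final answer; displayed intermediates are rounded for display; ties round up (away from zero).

class = single-mesh tooth geometry [involute pair 28T × 34T, m = 4.693]
base radii: r_b1 = 59.736721, r_b2 = 72.537447
tip radii: r_a1 = 70.395000, r_a2 = 84.474000
no profile shift: α' = α, a' = a
action lengths: √(r_a1²−r_b1²) = 37.242182, √(r_a2²−r_b2²) = 43.291748
base pitch p_b = π·m·cos α = 13.404889
CR = (37.242182 + 43.291748 − 145.483000·sin 24.60400°)/13.404889 = 1.489227
contact ratio ≈ 1.4892

1.4892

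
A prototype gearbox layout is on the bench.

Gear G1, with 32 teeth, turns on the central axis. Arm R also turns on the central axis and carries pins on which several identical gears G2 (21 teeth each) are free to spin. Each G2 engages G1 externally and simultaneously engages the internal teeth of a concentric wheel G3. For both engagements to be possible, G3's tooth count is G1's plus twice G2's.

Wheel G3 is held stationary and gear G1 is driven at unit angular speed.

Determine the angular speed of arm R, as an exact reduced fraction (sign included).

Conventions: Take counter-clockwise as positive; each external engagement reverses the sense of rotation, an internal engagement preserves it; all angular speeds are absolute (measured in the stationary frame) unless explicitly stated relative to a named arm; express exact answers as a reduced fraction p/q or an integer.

16/53

planetary set (32T centre, 21T on arm, 74T internal) — Willis relation
ring teeth: 32 + 2·21 = 74
32(ω_sun−ω_arm) = −74(ω_ring−ω_arm),  ω_ring = 0, ω_sun = 1
32(1−ω_arm) = −74(0−ω_arm)  ⇒  106·ω_arm = 32  ⇒  ω_arm = 16/53
exact speed ratio = 16/53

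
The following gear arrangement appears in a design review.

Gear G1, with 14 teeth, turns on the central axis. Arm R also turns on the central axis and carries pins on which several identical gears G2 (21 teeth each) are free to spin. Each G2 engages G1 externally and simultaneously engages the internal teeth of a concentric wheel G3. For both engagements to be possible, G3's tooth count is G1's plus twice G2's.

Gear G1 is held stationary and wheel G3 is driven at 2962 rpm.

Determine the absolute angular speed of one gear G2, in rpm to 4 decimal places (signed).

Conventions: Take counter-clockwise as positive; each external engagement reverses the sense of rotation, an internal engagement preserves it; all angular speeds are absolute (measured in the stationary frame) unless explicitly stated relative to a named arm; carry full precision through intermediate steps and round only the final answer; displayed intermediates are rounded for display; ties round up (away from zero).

+3949.3333 rpm

class = planetary set [G3 = 14+2·21 = 56; Willis about the carrier]
normalise by the input: solve with ω_ring = 1, then scale by 2962 rpm
ring teeth: 14 + 2·21 = 56
14(ω_sun−ω_arm) = −56(ω_ring−ω_arm),  ω_sun = 0, ω_ring = 1
14(0−ω_arm) = −56(1−ω_arm)  ⇒  70·ω_arm = 56  ⇒  ω_arm = 4/5
sun–planet mesh: 14·(0−4/5) = −21·(ω_p−ω_arm)  ⇒  ω_p−ω_arm = 8/15
ω_p = 4/5 + 8/15 = 4/3
scale: ω_p = 4/3 × 2962 rpm = +3949.3333 rpm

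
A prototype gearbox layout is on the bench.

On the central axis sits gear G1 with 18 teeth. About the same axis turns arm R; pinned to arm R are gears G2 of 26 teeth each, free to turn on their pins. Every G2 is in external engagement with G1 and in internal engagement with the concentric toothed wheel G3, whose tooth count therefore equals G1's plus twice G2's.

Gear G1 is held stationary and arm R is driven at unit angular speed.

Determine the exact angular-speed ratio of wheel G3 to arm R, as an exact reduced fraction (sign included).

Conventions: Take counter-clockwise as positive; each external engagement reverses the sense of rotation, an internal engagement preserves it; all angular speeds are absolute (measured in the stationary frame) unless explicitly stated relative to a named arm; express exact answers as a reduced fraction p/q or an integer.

44/35

recognized (axles ride arm R): planetary set, 18/26/70 teeth
ring teeth: 18 + 2·26 = 70
18(ω_sun−ω_arm) = −70(ω_ring−ω_arm),  ω_sun = 0, ω_arm = 1
ω_ring = 1 − (18/70)(0−1) = 44/35
ω_out/ω_in = 44/35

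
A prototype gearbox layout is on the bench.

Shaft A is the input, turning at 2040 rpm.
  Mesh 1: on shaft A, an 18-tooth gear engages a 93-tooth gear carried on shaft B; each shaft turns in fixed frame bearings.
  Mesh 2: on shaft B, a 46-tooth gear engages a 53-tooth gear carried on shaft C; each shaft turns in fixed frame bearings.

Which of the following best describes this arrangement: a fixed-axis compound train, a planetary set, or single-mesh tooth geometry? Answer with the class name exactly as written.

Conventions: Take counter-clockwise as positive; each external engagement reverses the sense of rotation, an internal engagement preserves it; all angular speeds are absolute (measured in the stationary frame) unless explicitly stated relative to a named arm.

fixed-axis compound train

class = fixed-axis compound train [2 meshes; 2 ratios multiply, 2 sense flips]
classification: fixed-axis compound train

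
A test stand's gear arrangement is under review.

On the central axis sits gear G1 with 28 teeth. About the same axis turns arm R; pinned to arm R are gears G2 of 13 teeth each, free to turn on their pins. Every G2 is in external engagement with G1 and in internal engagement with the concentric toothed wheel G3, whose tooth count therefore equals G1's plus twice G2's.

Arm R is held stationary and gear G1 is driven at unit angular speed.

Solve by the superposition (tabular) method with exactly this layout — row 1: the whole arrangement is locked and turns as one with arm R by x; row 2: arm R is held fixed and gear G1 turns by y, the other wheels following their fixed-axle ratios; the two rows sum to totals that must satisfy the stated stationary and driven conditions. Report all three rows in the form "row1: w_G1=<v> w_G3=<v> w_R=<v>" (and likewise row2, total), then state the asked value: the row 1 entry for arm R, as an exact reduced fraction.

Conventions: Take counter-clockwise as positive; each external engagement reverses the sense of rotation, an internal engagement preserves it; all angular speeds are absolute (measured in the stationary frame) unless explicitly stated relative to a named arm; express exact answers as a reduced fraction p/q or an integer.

topology: planetary set — G1 28T / G2 13T / G3 54T, arm = carrier (Willis)
superposition row 1 [locked train]: every member turns x
superposition row 2 [arm held]: sun y, ring −(28/54)·y, arm 0
boundary: total ω_arm = x = 0 and total ω_sun = x + y = 1  ⇒  y = 1, x = 0
row 2 ring = −(28/54)·1 = -14/27
totals (row 1 + row 2): sun 0 + 1 = 1, ring 0 + (-14/27) = -14/27, arm 0 + 0 = 0
asked cell (row1, arm) = 0

row1: w_G1=0 w_G3=0 w_R=0
row2: w_G1=1 w_G3=-14/27 w_R=0
total: w_G1=1 w_G3=-14/27 w_R=0
asked value: 0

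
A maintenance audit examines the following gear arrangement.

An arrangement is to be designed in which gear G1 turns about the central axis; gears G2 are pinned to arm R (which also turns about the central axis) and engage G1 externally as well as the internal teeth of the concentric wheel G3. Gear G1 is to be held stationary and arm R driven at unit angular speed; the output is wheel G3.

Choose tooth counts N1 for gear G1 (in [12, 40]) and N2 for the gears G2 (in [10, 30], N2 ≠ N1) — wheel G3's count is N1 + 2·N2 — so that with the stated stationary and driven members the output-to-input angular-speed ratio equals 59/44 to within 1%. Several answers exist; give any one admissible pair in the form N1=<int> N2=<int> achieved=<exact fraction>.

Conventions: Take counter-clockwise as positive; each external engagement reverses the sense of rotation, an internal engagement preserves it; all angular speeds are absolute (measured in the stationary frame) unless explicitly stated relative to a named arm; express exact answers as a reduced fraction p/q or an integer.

topology: planetary set — design target 59/44, arm = carrier (Willis)
Willis with ω_sun = 0: ω_ring/ω_arm = (N1+N3)/N3; set equal to 59/44  ⇒  N3/N1 = 1/(59/44 − 1) = 44/15
N3 = N1 + 2·N2  ⇒  N2/N1 = (N3/N1 − 1)/2 = (44/15 − 1)/2 = 29/30
smallest multiple with N1 ≥ 12 and N2 ≥ 10: k = 1  ⇒  N1 = 1·30 = 30, N2 = 1·29 = 29 (N1 ≤ 40, N2 ≤ 30, N2 ≠ N1 ✓), N3 = 30 + 2·29 = 88
check: (N1+N3)/N3 with N1 = 30, N3 = 88 gives 59/44; |achieved − target| = 0 ≤ 59/4400 ✓

N1=30 N2=29 achieved=59/44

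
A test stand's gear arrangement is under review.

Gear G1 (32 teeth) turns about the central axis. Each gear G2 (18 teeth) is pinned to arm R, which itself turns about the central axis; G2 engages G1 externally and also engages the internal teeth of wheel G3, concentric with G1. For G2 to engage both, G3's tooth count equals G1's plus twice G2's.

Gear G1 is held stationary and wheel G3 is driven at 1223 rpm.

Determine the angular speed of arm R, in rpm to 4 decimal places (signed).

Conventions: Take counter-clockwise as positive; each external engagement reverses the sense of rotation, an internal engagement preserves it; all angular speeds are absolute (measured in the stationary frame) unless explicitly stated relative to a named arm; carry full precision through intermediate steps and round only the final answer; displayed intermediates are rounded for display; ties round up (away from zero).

planetary set (32T centre, 18T on arm, 68T internal) — Willis relation
normalise by the input: solve with ω_ring = 1, then scale by 1223 rpm
ring teeth: 32 + 2·18 = 68
32(ω_sun−ω_arm) = −68(ω_ring−ω_arm),  ω_sun = 0, ω_ring = 1
32(0−ω_arm) = −68(1−ω_arm)  ⇒  100·ω_arm = 68  ⇒  ω_arm = 17/25
scale: ω_arm = 17/25 × 1223 rpm = +831.6400 rpm

+831.6400 rpm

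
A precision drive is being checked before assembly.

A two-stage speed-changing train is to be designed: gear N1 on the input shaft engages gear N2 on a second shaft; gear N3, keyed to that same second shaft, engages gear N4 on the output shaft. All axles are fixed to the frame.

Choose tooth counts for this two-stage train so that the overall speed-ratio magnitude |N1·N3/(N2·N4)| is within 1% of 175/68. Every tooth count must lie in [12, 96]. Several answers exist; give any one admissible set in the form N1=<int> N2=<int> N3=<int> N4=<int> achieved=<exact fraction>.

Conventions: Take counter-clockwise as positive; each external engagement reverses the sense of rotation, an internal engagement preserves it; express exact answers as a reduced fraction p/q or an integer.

design class (target 175/68): fixed-axis compound train
target = 175/68 in lowest terms: an exact hit needs N1·N3 = k·175 and N2·N4 = k·68 for one integer k, every count in [12, 96]; additionally prefer no 1:1 stage (N1 ≠ N2, N3 ≠ N4)
k = 1…2: no 1:1-free in-range split of k·175 and k·68 into factor pairs; take k = 3
k = 3: N1·N3 = 525 = 15·35, N2·N4 = 204 = 12·17
achieved = 15·35/(12·17) = 175/68; |achieved − target| = 0 ≤ 7/272 ✓

N1=15 N2=12 N3=35 N4=17 achieved=175/68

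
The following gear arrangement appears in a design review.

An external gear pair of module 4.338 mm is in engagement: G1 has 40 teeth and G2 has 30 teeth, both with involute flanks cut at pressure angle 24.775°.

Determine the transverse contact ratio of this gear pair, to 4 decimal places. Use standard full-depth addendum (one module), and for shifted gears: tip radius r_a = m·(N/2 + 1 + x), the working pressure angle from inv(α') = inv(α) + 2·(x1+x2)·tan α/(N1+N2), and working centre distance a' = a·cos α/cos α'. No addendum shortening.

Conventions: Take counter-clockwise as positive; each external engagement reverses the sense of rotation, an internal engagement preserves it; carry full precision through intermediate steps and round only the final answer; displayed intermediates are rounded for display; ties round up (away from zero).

single-mesh involute tooth geometry (40T engaging 30T at module 4.338)
base radii: r_b1 = 78.774645, r_b2 = 59.080984
tip radii: r_a1 = 91.098000, r_a2 = 69.408000
no profile shift: α' = α, a' = a
action lengths: √(r_a1²−r_b1²) = 45.753698, √(r_a2²−r_b2²) = 36.426746
base pitch p_b = π·m·cos α = 12.373892
CR = (45.753698 + 36.426746 − 151.830000·sin 24.77500°)/12.373892 = 1.499543
contact ratio ≈ 1.4995

1.4995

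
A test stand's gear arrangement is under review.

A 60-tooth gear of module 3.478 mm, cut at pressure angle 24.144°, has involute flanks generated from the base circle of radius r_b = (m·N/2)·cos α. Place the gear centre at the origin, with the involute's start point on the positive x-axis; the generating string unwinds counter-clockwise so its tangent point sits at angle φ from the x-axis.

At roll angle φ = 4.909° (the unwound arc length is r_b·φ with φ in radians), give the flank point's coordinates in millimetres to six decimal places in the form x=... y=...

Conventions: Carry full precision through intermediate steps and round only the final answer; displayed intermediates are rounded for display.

recognized (one wheel, involute flank): single-mesh tooth geometry, m = 3.478, N = 60
pitch radius r_p = m·N/2 = 3.478·60/2 = 104.340000
base radius r_b = r_p·cos α = 104.340000·cos 24.144° = 95.212372
roll angle φ = 4.909° = 0.08567821 rad
x = r_b·(cos φ + φ·sin φ) = 95.561196
y = r_b·(sin φ − φ·cos φ) = 0.019946

x=95.561196 y=0.019946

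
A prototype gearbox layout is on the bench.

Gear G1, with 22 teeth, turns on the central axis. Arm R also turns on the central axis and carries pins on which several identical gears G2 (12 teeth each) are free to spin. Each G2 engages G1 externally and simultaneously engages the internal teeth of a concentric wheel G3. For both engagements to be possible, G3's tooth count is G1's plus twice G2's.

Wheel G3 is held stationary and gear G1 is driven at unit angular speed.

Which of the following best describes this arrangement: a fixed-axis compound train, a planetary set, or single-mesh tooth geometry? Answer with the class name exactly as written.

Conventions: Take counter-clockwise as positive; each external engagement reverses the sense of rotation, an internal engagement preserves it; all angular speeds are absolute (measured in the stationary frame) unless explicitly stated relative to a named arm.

planetary set

recognized (axles ride arm R): planetary set, 22/12/46 teeth
classification: planetary set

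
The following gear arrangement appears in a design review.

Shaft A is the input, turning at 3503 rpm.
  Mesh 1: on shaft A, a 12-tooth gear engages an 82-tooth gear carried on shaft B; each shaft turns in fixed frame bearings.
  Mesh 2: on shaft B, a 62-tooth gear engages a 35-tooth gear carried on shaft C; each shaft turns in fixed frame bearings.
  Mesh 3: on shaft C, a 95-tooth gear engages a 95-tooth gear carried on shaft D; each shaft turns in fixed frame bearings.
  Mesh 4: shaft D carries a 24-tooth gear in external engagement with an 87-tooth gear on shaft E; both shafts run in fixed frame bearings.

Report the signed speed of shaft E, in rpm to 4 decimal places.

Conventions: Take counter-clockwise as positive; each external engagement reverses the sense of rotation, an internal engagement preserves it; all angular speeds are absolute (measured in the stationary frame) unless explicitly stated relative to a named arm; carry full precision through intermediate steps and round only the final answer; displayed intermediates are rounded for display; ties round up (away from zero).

topology: fixed-axis compound train — 4 meshes, A→E
mesh 1 [12T→82T]: ω = 3503.0000×12/82 = 512.6341 rpm, sense flips to −
mesh 2 [62T→35T]: ω = 512.6341×62/35 = 908.0948 rpm, sense flips to +
mesh 3 [95T→95T]: ω = 908.0948×95/95 = 908.0948 rpm, sense flips to −
mesh 4 [24T→87T]: ω = 908.0948×24/87 = 250.5089 rpm, sense flips to +
signed output speed = +250.5089 rpm

+250.5089 rpm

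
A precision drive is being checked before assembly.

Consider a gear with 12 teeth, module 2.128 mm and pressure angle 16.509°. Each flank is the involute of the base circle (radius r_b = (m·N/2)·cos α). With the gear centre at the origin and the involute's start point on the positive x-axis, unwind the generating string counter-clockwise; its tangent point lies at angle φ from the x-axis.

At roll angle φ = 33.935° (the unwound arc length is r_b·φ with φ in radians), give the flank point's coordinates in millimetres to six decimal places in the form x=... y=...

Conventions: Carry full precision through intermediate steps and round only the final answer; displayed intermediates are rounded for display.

x=14.204117 y=0.818431

single-mesh involute tooth geometry (12T wheel at module 2.128)
pitch radius r_p = m·N/2 = 2.128·12/2 = 12.768000
base radius r_b = r_p·cos α = 12.768000·cos 16.509° = 12.241641
roll angle φ = 33.935° = 0.59227748 rad
x = r_b·(cos φ + φ·sin φ) = 14.204117
y = r_b·(sin φ − φ·cos φ) = 0.818431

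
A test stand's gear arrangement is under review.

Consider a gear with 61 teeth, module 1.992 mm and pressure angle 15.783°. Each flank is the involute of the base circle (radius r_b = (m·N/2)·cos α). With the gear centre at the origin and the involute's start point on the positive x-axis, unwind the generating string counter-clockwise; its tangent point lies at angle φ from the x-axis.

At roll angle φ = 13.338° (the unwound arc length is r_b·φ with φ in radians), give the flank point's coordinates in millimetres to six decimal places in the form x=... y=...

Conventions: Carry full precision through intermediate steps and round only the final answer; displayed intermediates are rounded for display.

single-mesh involute tooth geometry (61T wheel at module 1.992)
pitch radius r_p = m·N/2 = 1.992·61/2 = 60.756000
base radius r_b = r_p·cos α = 60.756000·cos 15.783° = 58.465422
roll angle φ = 13.338° = 0.23279202 rad
x = r_b·(cos φ + φ·sin φ) = 60.028207
y = r_b·(sin φ − φ·cos φ) = 0.244527

x=60.028207 y=0.244527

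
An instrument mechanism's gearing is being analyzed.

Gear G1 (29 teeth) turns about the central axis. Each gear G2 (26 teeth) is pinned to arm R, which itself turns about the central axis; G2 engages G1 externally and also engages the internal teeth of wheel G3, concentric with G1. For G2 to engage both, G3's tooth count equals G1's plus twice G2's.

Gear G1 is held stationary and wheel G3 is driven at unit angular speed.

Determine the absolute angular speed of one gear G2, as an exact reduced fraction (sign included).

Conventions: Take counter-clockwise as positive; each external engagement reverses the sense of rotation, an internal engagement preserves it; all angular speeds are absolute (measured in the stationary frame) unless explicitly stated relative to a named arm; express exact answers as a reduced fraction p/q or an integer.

81/52

recognized (axles ride arm R): planetary set, 29/26/81 teeth
ring teeth: 29 + 2·26 = 81
29(ω_sun−ω_arm) = −81(ω_ring−ω_arm),  ω_sun = 0, ω_ring = 1
29(0−ω_arm) = −81(1−ω_arm)  ⇒  110·ω_arm = 81  ⇒  ω_arm = 81/110
sun–planet mesh: 29·(0−81/110) = −26·(ω_p−ω_arm)  ⇒  ω_p−ω_arm = 2349/2860
ω_p = 81/110 + 2349/2860 = 81/52
exact speed ratio = 81/52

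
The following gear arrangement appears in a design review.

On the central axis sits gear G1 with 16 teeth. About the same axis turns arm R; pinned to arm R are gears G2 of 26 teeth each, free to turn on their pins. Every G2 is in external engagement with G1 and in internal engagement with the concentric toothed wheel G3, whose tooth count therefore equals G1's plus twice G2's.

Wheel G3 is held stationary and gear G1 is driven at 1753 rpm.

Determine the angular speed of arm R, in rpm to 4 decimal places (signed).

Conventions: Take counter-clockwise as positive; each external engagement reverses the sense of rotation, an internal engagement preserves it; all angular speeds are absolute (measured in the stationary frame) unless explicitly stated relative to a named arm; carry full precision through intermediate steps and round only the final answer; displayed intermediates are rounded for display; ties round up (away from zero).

class = planetary set [G3 = 16+2·26 = 68; Willis about the carrier]
normalise by the input: solve with ω_sun = 1, then scale by 1753 rpm
ring teeth: 16 + 2·26 = 68
16(ω_sun−ω_arm) = −68(ω_ring−ω_arm),  ω_ring = 0, ω_sun = 1
16(1−ω_arm) = −68(0−ω_arm)  ⇒  84·ω_arm = 16  ⇒  ω_arm = 4/21
scale: ω_arm = 4/21 × 1753 rpm = +333.9048 rpm

+333.9048 rpm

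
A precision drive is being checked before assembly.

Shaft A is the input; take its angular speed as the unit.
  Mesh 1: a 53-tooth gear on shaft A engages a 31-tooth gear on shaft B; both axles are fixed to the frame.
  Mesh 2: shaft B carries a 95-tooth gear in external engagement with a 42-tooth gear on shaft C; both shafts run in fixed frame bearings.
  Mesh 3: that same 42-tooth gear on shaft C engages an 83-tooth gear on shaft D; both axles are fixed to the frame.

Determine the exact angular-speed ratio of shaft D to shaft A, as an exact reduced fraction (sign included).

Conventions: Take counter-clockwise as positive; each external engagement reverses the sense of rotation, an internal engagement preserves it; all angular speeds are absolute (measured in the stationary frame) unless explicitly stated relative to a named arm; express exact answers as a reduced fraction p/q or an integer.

class = fixed-axis compound train [3 meshes; 3 ratios multiply, 3 sense flips]
mesh 1 [53T→31T]: running ratio 53/31, sense −
mesh 2 [95T→42T]: running ratio 5035/1302, sense +
mesh 3 [42T→83T]: running ratio 5035/2573, sense −
ω_out/ω_in = -5035/2573

-5035/2573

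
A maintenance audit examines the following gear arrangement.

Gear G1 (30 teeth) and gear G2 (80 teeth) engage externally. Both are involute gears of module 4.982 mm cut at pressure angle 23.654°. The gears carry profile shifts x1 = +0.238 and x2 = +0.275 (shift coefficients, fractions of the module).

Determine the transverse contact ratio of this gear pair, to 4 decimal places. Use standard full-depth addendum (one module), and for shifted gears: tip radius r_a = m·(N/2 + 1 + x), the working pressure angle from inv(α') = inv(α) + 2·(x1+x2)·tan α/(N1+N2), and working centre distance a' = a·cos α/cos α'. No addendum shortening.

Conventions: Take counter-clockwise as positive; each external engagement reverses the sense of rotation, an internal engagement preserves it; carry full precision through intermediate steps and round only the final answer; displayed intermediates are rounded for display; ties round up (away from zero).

1.5188

topology: single-mesh involute geometry — m = 4.982, 30T/80T pair
base radii: r_b1 = 68.451559, r_b2 = 182.537491
tip radii: r_a1 = 80.897716, r_a2 = 205.632050
inv(α') = inv(23.654°) + 2·(+0.238+0.275)·tan α/(30+80) = 0.02925737  ⇒  α' = 24.80916°
a' = a·cos α / cos α' = 274.0100·cos 23.654°/cos 24.80916° = 276.507850
action lengths: √(r_a1²−r_b1²) = 43.114087, √(r_a2²−r_b2²) = 94.681594
base pitch p_b = π·m·cos α = 14.336461
CR = (43.114087 + 94.681594 − 276.507850·sin 24.80916°)/14.336461 = 1.518768
contact ratio ≈ 1.5188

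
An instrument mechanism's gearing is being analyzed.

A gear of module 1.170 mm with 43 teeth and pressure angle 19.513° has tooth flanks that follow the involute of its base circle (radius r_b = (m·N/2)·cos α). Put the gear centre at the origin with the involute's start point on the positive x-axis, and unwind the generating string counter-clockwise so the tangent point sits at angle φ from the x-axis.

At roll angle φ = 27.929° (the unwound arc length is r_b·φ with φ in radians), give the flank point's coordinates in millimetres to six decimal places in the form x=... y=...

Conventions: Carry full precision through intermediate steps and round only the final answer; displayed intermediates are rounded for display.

topology: single-mesh involute geometry — m = 1.170, N = 43
pitch radius r_p = m·N/2 = 1.170·43/2 = 25.155000
base radius r_b = r_p·cos α = 25.155000·cos 19.513° = 23.710241
roll angle φ = 27.929° = 0.48745301 rad
x = r_b·(cos φ + φ·sin φ) = 26.362006
y = r_b·(sin φ − φ·cos φ) = 0.893837

x=26.362006 y=0.893837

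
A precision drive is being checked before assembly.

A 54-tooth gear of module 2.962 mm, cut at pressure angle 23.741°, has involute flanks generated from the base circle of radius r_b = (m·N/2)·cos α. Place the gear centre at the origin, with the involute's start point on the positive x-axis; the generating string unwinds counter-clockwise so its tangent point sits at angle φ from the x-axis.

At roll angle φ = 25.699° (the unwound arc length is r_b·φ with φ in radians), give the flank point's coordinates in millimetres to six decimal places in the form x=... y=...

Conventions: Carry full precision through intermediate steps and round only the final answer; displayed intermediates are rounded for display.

recognized (one wheel, involute flank): single-mesh tooth geometry, m = 2.962, N = 54
pitch radius r_p = m·N/2 = 2.962·54/2 = 79.974000
base radius r_b = r_p·cos α = 79.974000·cos 23.741° = 73.206179
roll angle φ = 25.699° = 0.44853216 rad
x = r_b·(cos φ + φ·sin φ) = 80.203780
y = r_b·(sin φ − φ·cos φ) = 2.157967

x=80.203780 y=2.157967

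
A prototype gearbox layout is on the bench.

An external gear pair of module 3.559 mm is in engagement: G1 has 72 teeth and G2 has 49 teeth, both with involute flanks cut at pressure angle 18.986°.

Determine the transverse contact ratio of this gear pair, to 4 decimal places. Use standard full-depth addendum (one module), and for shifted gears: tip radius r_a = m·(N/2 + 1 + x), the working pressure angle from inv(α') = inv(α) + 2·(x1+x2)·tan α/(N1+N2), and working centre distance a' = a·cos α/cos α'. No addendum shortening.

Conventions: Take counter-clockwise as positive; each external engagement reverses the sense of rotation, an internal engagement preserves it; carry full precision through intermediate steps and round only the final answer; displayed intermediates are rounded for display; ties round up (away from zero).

topology: single-mesh involute geometry — m = 3.559, 72T/49T pair
base radii: r_b1 = 121.153811, r_b2 = 82.451899
tip radii: r_a1 = 131.683000, r_a2 = 90.754500
no profile shift: α' = α, a' = a
action lengths: √(r_a1²−r_b1²) = 51.596188, √(r_a2²−r_b2²) = 37.921809
base pitch p_b = π·m·cos α = 10.572664
CR = (51.596188 + 37.921809 − 215.319500·sin 18.98600°)/10.572664 = 1.841217
contact ratio ≈ 1.8412

1.8412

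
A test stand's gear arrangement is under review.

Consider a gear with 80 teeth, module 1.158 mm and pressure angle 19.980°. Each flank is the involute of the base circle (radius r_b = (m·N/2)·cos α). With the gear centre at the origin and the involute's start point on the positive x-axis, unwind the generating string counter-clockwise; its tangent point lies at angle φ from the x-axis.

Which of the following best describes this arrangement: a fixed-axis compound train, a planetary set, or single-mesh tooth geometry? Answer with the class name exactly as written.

single-mesh involute tooth geometry (80T wheel at module 1.158)
classification: single-mesh tooth geometry

single-mesh tooth geometry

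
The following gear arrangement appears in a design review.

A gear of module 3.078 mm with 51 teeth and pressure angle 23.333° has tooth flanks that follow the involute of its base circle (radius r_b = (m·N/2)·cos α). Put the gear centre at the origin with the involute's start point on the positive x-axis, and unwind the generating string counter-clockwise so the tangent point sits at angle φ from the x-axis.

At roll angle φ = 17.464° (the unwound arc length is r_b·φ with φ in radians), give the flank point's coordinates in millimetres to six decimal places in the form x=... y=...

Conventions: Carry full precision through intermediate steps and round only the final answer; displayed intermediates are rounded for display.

class = single-mesh tooth geometry [base-circle involute, m = 3.078, 51T]
pitch radius r_p = m·N/2 = 3.078·51/2 = 78.489000
base radius r_b = r_p·cos α = 78.489000·cos 23.333° = 72.070045
roll angle φ = 17.464° = 0.30480430 rad
x = r_b·(cos φ + φ·sin φ) = 75.340544
y = r_b·(sin φ − φ·cos φ) = 0.673995

x=75.340544 y=0.673995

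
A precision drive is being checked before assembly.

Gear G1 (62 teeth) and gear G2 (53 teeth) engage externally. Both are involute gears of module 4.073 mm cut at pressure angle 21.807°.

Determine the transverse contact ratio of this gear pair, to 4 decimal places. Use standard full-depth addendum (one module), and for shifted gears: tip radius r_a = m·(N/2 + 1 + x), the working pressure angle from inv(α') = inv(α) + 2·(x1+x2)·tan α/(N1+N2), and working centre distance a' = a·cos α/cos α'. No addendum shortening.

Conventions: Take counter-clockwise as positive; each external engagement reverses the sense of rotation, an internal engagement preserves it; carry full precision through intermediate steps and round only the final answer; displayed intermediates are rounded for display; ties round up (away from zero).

1.6836

recognized (one external pair, fixed centres): single-mesh tooth geometry, m = 4.073, N1 = 62, N2 = 53
base radii: r_b1 = 117.227676, r_b2 = 100.210756
tip radii: r_a1 = 130.336000, r_a2 = 112.007500
no profile shift: α' = α, a' = a
action lengths: √(r_a1²−r_b1²) = 56.966172, √(r_a2²−r_b2²) = 50.034833
base pitch p_b = π·m·cos α = 11.880052
CR = (56.966172 + 50.034833 − 234.197500·sin 21.80700°)/11.880052 = 1.683580
contact ratio ≈ 1.6836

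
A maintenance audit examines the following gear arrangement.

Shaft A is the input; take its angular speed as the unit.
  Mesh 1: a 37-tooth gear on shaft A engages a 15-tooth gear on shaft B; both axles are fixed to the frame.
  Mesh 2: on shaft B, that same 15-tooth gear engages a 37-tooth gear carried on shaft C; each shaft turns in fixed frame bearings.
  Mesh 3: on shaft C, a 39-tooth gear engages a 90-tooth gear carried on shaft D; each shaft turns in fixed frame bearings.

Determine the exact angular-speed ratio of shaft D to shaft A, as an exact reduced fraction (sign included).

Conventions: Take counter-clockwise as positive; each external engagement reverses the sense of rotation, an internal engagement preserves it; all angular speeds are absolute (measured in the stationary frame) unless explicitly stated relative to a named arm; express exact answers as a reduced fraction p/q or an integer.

-13/30

class = fixed-axis compound train [3 meshes; 3 ratios multiply, 3 sense flips]
mesh 1 [37T→15T]: running ratio 37/15, sense −
mesh 2 [15T→37T]: running ratio 1, sense +
mesh 3 [39T→90T]: running ratio 13/30, sense −
ω_out/ω_in = -13/30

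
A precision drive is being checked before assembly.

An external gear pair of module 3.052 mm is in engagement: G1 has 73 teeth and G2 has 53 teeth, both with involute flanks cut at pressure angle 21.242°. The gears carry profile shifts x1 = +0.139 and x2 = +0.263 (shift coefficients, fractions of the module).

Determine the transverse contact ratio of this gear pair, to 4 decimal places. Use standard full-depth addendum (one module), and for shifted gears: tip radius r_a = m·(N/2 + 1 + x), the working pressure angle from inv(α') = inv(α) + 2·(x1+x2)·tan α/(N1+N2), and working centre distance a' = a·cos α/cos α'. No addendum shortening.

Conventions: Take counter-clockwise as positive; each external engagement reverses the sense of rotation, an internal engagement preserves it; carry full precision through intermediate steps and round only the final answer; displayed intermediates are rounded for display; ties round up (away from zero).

1.6699

recognized (one external pair, fixed centres): single-mesh tooth geometry, m = 3.052, N1 = 73, N2 = 53
base radii: r_b1 = 103.829449, r_b2 = 75.383025
tip radii: r_a1 = 114.874228, r_a2 = 84.732676
inv(α') = inv(21.242°) + 2·(+0.139+0.263)·tan α/(73+53) = 0.02045555  ⇒  α' = 22.14003°
a' = a·cos α / cos α' = 192.2760·cos 21.242°/cos 22.14003° = 193.478502
action lengths: √(r_a1²−r_b1²) = 49.148080, √(r_a2²−r_b2²) = 38.691420
base pitch p_b = π·m·cos α = 8.936708
CR = (49.148080 + 38.691420 − 193.478502·sin 22.14003°)/8.936708 = 1.669851
contact ratio ≈ 1.6699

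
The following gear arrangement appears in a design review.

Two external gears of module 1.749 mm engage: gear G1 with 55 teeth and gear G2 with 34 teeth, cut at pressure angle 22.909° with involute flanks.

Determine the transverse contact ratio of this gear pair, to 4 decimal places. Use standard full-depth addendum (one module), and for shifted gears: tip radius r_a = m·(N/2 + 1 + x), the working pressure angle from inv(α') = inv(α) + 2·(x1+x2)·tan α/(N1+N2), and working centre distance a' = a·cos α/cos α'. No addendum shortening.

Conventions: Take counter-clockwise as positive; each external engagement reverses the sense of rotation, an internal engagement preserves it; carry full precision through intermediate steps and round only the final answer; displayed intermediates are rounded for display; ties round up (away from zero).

class = single-mesh tooth geometry [involute pair 55T × 34T, m = 1.749]
base radii: r_b1 = 44.303775, r_b2 = 27.387788
tip radii: r_a1 = 49.846500, r_a2 = 31.482000
no profile shift: α' = α, a' = a
action lengths: √(r_a1²−r_b1²) = 22.844017, √(r_a2²−r_b2²) = 15.524993
base pitch p_b = π·m·cos α = 5.061251
CR = (22.844017 + 15.524993 − 77.830500·sin 22.90900°)/5.061251 = 1.594870
contact ratio ≈ 1.5949

1.5949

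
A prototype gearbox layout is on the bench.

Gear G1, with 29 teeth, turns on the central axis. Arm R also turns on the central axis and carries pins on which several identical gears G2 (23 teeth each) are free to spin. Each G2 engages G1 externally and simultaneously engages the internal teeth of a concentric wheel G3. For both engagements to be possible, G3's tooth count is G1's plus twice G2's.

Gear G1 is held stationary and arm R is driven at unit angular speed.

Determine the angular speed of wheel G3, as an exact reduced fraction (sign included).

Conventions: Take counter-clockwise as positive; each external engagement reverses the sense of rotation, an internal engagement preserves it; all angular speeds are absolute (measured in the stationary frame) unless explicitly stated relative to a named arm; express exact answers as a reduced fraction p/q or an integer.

planetary set (29T centre, 23T on arm, 75T internal) — Willis relation
ring teeth: 29 + 2·23 = 75
29(ω_sun−ω_arm) = −75(ω_ring−ω_arm),  ω_sun = 0, ω_arm = 1
ω_ring = 1 − (29/75)(0−1) = 104/75
exact speed ratio = 104/75

104/75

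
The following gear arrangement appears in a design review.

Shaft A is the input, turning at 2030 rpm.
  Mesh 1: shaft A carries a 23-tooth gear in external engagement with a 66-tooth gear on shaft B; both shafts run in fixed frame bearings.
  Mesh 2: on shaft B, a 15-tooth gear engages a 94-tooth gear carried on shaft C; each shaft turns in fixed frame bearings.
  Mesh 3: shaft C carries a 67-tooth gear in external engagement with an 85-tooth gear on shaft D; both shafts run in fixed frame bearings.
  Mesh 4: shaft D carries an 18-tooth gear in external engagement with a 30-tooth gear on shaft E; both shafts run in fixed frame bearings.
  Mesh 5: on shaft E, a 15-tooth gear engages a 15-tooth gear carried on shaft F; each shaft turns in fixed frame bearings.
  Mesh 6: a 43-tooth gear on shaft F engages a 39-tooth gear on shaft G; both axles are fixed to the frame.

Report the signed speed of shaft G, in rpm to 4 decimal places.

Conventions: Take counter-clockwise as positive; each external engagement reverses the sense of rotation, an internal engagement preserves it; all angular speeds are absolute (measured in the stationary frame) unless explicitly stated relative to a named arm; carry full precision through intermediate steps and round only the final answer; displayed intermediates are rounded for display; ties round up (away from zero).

recognized (7 fixed axles, 6 meshes): fixed-axis compound train
mesh 1 [23T→66T]: ω = 2030.0000×23/66 = 707.4242 rpm, sense flips to −
mesh 2 [15T→94T]: ω = 707.4242×15/94 = 112.8868 rpm, sense flips to +
mesh 3 [67T→85T]: ω = 112.8868×67/85 = 88.9814 rpm, sense flips to −
mesh 4 [18T→30T]: ω = 88.9814×18/30 = 53.3888 rpm, sense flips to +
mesh 5 [15T→15T]: ω = 53.3888×15/15 = 53.3888 rpm, sense flips to −
mesh 6 [43T→39T]: ω = 53.3888×43/39 = 58.8646 rpm, sense flips to +
signed output speed = +58.8646 rpm

+58.8646 rpm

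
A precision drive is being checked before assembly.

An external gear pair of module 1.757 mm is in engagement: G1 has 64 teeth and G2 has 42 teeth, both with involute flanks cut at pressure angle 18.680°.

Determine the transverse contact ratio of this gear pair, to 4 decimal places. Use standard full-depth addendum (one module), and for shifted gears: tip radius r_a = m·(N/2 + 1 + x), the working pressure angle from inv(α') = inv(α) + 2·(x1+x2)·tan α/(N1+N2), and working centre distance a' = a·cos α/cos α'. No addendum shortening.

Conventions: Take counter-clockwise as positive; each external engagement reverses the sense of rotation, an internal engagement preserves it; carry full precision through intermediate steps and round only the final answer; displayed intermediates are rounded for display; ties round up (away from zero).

1.8341

single-mesh involute tooth geometry (64T engaging 42T at module 1.757)
base radii: r_b1 = 53.262240, r_b2 = 34.953345
tip radii: r_a1 = 57.981000, r_a2 = 38.654000
no profile shift: α' = α, a' = a
action lengths: √(r_a1²−r_b1²) = 22.911355, √(r_a2²−r_b2²) = 16.504406
base pitch p_b = π·m·cos α = 5.229008
CR = (22.911355 + 16.504406 − 93.121000·sin 18.68000°)/5.229008 = 1.834143
contact ratio ≈ 1.8341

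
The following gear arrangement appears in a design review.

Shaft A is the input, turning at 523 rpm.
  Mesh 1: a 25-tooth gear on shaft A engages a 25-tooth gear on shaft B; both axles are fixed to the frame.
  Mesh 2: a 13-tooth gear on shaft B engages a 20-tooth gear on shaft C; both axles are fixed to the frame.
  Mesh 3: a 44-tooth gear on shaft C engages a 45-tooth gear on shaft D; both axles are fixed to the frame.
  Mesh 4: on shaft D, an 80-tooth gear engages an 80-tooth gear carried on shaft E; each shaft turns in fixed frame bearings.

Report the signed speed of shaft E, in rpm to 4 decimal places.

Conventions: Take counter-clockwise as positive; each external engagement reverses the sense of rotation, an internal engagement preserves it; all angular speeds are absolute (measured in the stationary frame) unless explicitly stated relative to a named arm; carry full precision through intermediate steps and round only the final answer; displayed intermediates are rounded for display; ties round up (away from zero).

class = fixed-axis compound train [4 meshes; 4 ratios multiply, 4 sense flips]
mesh 1 [25T→25T]: ω = 523.0000×25/25 = 523.0000 rpm, sense flips to −
mesh 2 [13T→20T]: ω = 523.0000×13/20 = 339.9500 rpm, sense flips to +
mesh 3 [44T→45T]: ω = 339.9500×44/45 = 332.3956 rpm, sense flips to −
mesh 4 [80T→80T]: ω = 332.3956×80/80 = 332.3956 rpm, sense flips to +
signed output speed = +332.3956 rpm

+332.3956 rpm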